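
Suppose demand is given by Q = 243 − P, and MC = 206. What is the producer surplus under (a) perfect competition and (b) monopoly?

Competition: PS = 0; Monopoly: PS = 342.25

Inverting demand: P = 243 − Q.
Perfect competition: P = MC = 206, so 243 − Q = 206 and Q = 37.
PS = (206 − 206)·37 = 0.
A monopolist chooses Q where MR = MC. MR = 243 − 2Q; setting this equal to 206 gives Q = 18.5 and P = 224.5.
PS = (224.5 − 206)·18.5 = 342.25.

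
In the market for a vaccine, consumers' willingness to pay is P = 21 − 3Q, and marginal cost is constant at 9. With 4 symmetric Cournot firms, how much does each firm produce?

q_i = 0.8

With 4 symmetric Cournot firms, each firm's FOC gives 21 − 15q = 9, so q = 0.8, Q = 4·0.8 = 3.2, and P = 11.4.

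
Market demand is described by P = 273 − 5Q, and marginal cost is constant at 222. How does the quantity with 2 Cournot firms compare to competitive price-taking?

Cournot: Q = 6.8; Competition: Q = 10.2

Cournot with 2 identical firms: the symmetric best-response condition is 273 − 15q = 222. Each firm produces q = 3.4, total output Q = 6.8, price P = 239.
Competitive firms price at marginal cost: P = 222, giving Q = 10.2.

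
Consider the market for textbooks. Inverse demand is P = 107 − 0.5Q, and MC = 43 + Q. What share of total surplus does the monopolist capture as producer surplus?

A monopolist chooses Q where MR = MC. MR = 107 − Q; setting this equal to 43 + Q gives Q = 32 and P = 91.
CS = ½·(107 − 91)·32 = 256.
PS = P·Q − VC(Q) = 91·32 − (43·32 + ½·1·32²) = 1024.
Share captured = PS/TS = 1024/1280 = 0.8.

PS/TS = 0.8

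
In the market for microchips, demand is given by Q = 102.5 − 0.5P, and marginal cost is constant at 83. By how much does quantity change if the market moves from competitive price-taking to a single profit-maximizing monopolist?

Quantity falls by 30.5

Inverting demand: P = 205 − 2Q.
Perfect competition: P = MC = 83, so 205 − 2Q = 83 and Q = 61.
A monopolist chooses Q where MR = MC. MR = 205 − 4Q; setting this equal to 83 gives Q = 30.5 and P = 144.
Change in quantity: 30.5 − 61 = −30.5.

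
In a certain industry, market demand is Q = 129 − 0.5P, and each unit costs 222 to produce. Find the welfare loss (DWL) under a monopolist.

Inverting demand: P = 258 − 2Q.
Under competition P = MC = 222, so Q = (258 − 222)/2 = 18.
The monopolist equates marginal revenue to marginal cost: 258 − 4Q = 222, so Q = 9. From demand, P = 240.
DWL is the triangle between Q = 9 and Q = 18: ½·(18 − 9)·(240 − 222) = 81.

DWL = 81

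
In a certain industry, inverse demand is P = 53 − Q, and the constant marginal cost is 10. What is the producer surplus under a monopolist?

A monopolist chooses Q where MR = MC. MR = 53 − 2Q; setting this equal to 10 gives Q = 21.5 and P = 31.5.
PS = (31.5 − 10)·21.5 = 462.25.

PS = 462.25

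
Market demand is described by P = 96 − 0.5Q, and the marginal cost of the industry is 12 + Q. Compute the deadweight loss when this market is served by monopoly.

Competitive equilibrium sets price equal to marginal cost: 96 − 0.5Q = 12 + Q, so Q = 56 and P = 68.
A monopolist chooses Q where MR = MC. MR = 96 − Q; setting this equal to 12 + Q gives Q = 42 and P = 75.
CS = ½·(96 − 68)·56 = 784; PS = (68·56 − 12·56 − ½·1·56²) = 1568; TS = 2352.
CS = ½·(96 − 75)·42 = 441; PS = (75·42 − 12·42 − ½·1·42²) = 1764; TS = 2205.
DWL = 2352 − 2205 = 147.

DWL = 147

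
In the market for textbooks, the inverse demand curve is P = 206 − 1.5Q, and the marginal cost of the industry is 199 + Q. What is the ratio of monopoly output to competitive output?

The monopolist equates marginal revenue to marginal cost: 206 − 3Q = 199 + Q, so Q = 1.75. From demand, P = 203.375.
Competitive equilibrium sets price equal to marginal cost: 206 − 1.5Q = 199 + Q, so Q = 2.8 and P = 201.8.
Ratio Q_m/Q_c = 1.75/2.8 = 0.625.

Q_m/Q_c = 0.625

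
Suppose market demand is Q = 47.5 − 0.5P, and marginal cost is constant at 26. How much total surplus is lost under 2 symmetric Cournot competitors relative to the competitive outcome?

DWL = 132.25

Inverting demand: P = 95 − 2Q.
Competitive firms price at marginal cost: P = 26, giving Q = 34.5.
Cournot with 2 identical firms: the symmetric best-response condition is 95 − 6q = 26. Each firm produces q = 11.5, total output Q = 23, price P = 49.
DWL is the triangle between Q = 23 and Q = 34.5: ½·(34.5 − 23)·(49 − 26) = 132.25.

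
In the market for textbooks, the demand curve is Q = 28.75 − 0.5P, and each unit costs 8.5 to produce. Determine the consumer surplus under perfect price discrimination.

Inverting demand: P = 57.5 − 2Q.
A perfectly discriminating monopolist sells every unit with P(Q) ≥ MC(Q), so output equals the competitive quantity Q = 24.5. Each buyer pays their reservation price, so CS = 0 and the firm captures all surplus.
CS = 0.

CS = 0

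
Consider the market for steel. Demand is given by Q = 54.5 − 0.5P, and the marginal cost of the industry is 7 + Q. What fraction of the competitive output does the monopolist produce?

Inverting demand: P = 109 − 2Q.
A monopolist chooses Q where MR = MC. MR = 109 − 4Q; setting this equal to 7 + Q gives Q = 20.4 and P = 68.2.
Under competition P = MC: 109 − 2Q = 7 + Q ⇒ Q = 34, P = 41.
Ratio Q_m/Q_c = 20.4/34 = 0.6.

Q_m/Q_c = 0.6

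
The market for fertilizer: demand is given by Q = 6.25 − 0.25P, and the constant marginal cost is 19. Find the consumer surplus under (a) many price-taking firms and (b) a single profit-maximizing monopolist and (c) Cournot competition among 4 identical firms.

Competition: CS = 4.5; Monopoly: CS = 1.125; Cournot: CS = 2.88

Inverting demand: P = 25 − 4Q.
Competitive firms price at marginal cost: P = 19, giving Q = 1.5.
CS = ½·(25 − 19)·1.5 = 4.5.
A monopolist chooses Q where MR = MC. MR = 25 − 8Q; setting this equal to 19 gives Q = 0.75 and P = 22.
CS = ½·(25 − 22)·0.75 = 1.125.
In a 4-firm Cournot equilibrium, symmetry and the first-order condition give q = (25 − 19)/(20) = 0.3. So Q = 1.2 and P = 20.2.
CS = ½·(25 − 20.2)·1.2 = 2.88.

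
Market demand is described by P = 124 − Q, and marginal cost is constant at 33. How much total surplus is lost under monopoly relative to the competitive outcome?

DWL = 1035.125

Under competition P = MC = 33, so Q = (124 − 33)/1 = 91.
A monopolist chooses Q where MR = MC. MR = 124 − 2Q; setting this equal to 33 gives Q = 45.5 and P = 78.5.
DWL is the triangle between Q = 45.5 and Q = 91: ½·(91 − 45.5)·(78.5 − 33) = 1035.125.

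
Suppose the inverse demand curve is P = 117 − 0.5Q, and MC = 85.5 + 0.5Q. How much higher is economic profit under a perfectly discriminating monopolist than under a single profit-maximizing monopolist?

Economic profit rises by 165.375

Monopoly sets MR = MC: 117 − Q = 85.5 + 0.5Q ⇒ Q = 21, P = 117 − 0.5·21 = 106.5.
Profit = 106.5·21 − (85.5·21 + ½·0.5·21²) = 330.75.
Under first-degree price discrimination the firm charges each unit its demand price and produces up to where P = MC, i.e. Q = 31.5. Consumer surplus is zero; producer surplus equals total surplus.
PS equals the full surplus area, 496.125. Profit = 496.125 = 496.125.
Change in economic profit: 496.125 − 330.75 = 165.375.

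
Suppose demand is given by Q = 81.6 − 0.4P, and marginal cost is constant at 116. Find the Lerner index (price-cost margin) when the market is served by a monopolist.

Lerner index = 0.275

Inverting demand: P = 204 − 2.5Q.
The monopolist equates marginal revenue to marginal cost: 204 − 5Q = 116, so Q = 17.6. From demand, P = 160.
Lerner index = (P − MC)/P = (160 − 116)/160 = 0.275.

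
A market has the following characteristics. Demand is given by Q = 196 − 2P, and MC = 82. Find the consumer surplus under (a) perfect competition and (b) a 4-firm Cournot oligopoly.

Inverting demand: P = 98 − 0.5Q.
Under competition P = MC = 82, so Q = (98 − 82)/0.5 = 32.
CS = ½·(98 − 82)·32 = 256.
Cournot with 4 identical firms: the symmetric best-response condition is 98 − 2.5q = 82. Each firm produces q = 6.4, total output Q = 25.6, price P = 85.2.
CS = ½·(98 − 85.2)·25.6 = 163.84.

Competition: CS = 256; Cournot: CS = 163.84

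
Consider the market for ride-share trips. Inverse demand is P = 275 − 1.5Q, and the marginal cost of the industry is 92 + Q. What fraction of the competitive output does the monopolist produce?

The monopolist equates marginal revenue to marginal cost: 275 − 3Q = 92 + Q, so Q = 45.75. From demand, P = 206.375.
Competitive equilibrium sets price equal to marginal cost: 275 − 1.5Q = 92 + Q, so Q = 73.2 and P = 165.2.
Ratio Q_m/Q_c = 45.75/73.2 = 0.625.

Q_m/Q_c = 0.625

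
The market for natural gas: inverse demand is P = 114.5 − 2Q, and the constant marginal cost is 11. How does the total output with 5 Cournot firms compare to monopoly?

Cournot with 5 identical firms: the symmetric best-response condition is 114.5 − 12q = 11. Each firm produces q = 8.625, total output Q = 43.125, price P = 28.25.
Monopoly sets MR = MC: 114.5 − 4Q = 11 ⇒ Q = 25.875, P = 114.5 − 2·25.875 = 62.75.

Cournot: Q = 43.125; Monopoly: Q = 25.875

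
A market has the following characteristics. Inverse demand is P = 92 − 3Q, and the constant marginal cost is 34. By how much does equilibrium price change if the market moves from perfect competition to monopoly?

Perfect competition: P = MC = 34, so 92 − 3Q = 34 and Q = 58/3.
The monopolist equates marginal revenue to marginal cost: 92 − 6Q = 34, so Q = 29/3. From demand, P = 63.
Change in equilibrium price: 63 − 34 = 29.

P rises by 29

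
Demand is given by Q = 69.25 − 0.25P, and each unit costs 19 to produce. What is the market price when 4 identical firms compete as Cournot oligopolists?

P = 70.6

Inverting demand: P = 277 − 4Q.
With 4 symmetric Cournot firms, each firm's FOC gives 277 − 20q = 19, so q = 12.9, Q = 4·12.9 = 51.6, and P = 70.6.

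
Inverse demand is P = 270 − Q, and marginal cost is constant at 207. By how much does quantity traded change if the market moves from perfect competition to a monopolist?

Perfect competition: P = MC = 207, so 270 − Q = 207 and Q = 63.
Monopoly sets MR = MC: 270 − 2Q = 207 ⇒ Q = 31.5, P = 270 − 31.5 = 238.5.
Change in quantity traded: 31.5 − 63 = −31.5.

Quantity traded falls by 31.5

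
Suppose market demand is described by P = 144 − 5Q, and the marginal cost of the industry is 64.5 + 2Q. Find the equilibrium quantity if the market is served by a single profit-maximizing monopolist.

Q = 6.625

Monopoly sets MR = MC: 144 − 10Q = 64.5 + 2Q ⇒ Q = 6.625, P = 144 − 5·6.625 = 110.875.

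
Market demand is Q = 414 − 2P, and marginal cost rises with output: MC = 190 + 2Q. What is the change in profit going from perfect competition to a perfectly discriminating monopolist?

Inverting demand: P = 207 − 0.5Q.
Under competition P = MC: 207 − 0.5Q = 190 + 2Q ⇒ Q = 6.8, P = 203.6.
Profit = 203.6·6.8 − (190·6.8 + ½·2·6.8²) = 46.24.
With perfect price discrimination, output is the efficient level Q = 6.8 (where demand meets MC), but every buyer pays their willingness to pay: CS = 0 and PS = total surplus.
PS equals the full surplus area, 57.8. Profit = 57.8 = 57.8.
Change in profit: 57.8 − 46.24 = 11.56.

Profit rises by 11.56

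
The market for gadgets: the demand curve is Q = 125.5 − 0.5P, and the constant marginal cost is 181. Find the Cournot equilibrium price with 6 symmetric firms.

P = 191

Inverting demand: P = 251 − 2Q.
Cournot with 6 identical firms: the symmetric best-response condition is 251 − 14q = 181. Each firm produces q = 5, total output Q = 30, price P = 191.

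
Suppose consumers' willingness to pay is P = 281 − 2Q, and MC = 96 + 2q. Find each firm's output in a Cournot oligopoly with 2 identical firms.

q_i = 23.125

With 2 symmetric Cournot firms, each firm's FOC gives 281 − 6q = 96 + 2q, so q = 23.125, Q = 2·23.125 = 46.25, and P = 188.5.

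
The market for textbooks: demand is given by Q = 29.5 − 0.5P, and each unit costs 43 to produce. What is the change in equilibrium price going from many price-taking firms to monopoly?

P rises by 8

Inverting demand: P = 59 − 2Q.
Competitive firms price at marginal cost: P = 43, giving Q = 8.
Monopoly sets MR = MC: 59 − 4Q = 43 ⇒ Q = 4, P = 59 − 2·4 = 51.
Change in equilibrium price: 51 − 43 = 8.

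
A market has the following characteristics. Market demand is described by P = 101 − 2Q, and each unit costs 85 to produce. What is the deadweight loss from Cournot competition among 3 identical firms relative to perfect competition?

DWL = 4

Competitive firms price at marginal cost: P = 85, giving Q = 8.
Cournot with 3 identical firms: the symmetric best-response condition is 101 − 8q = 85. Each firm produces q = 2, total output Q = 6, price P = 89.
DWL is the triangle between Q = 6 and Q = 8: ½·(8 − 6)·(89 − 85) = 4.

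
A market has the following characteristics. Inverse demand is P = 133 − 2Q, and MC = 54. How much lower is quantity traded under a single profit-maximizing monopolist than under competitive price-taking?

Q falls by 19.75

Competitive firms price at marginal cost: P = 54, giving Q = 39.5.
The monopolist equates marginal revenue to marginal cost: 133 − 4Q = 54, so Q = 19.75. From demand, P = 93.5.
Change in quantity traded: 19.75 − 39.5 = −19.75.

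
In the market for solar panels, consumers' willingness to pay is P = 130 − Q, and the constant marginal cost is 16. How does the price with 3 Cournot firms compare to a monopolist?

With 3 symmetric Cournot firms, each firm's FOC gives 130 − 4q = 16, so q = 28.5, Q = 3·28.5 = 85.5, and P = 44.5.
A monopolist chooses Q where MR = MC. MR = 130 − 2Q; setting this equal to 16 gives Q = 57 and P = 73.

Cournot: P = 44.5; Monopoly: P = 73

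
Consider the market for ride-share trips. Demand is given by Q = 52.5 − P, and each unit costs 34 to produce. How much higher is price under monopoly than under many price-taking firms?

Price rises by 9.25

Inverting demand: P = 52.5 − Q.
Under competition P = MC = 34, so Q = (52.5 − 34)/1 = 18.5.
A monopolist chooses Q where MR = MC. MR = 52.5 − 2Q; setting this equal to 34 gives Q = 9.25 and P = 43.25.
Change in price: 43.25 − 34 = 9.25.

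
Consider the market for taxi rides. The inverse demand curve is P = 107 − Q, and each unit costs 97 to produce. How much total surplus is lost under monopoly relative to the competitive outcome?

Under competition P = MC = 97, so Q = (107 − 97)/1 = 10.
Monopoly sets MR = MC: 107 − 2Q = 97 ⇒ Q = 5, P = 107 − 5 = 102.
DWL is the triangle between Q = 5 and Q = 10: ½·(10 − 5)·(102 − 97) = 12.5.

DWL = 12.5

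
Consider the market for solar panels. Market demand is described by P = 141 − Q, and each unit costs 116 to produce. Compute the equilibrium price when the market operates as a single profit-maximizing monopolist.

P = 128.5

A monopolist chooses Q where MR = MC. MR = 141 − 2Q; setting this equal to 116 gives Q = 12.5 and P = 128.5.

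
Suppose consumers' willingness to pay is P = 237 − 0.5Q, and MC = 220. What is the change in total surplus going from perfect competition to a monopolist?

Perfect competition: P = MC = 220, so 237 − 0.5Q = 220 and Q = 34.
CS = ½·(237 − 220)·34 = 289; PS = (220 − 220)·34 = 0; TS = 289.
Monopoly sets MR = MC: 237 − Q = 220 ⇒ Q = 17, P = 237 − 0.5·17 = 228.5.
CS = ½·(237 − 228.5)·17 = 72.25; PS = (228.5 − 220)·17 = 144.5; TS = 216.75.
Change in total surplus: 216.75 − 289 = −72.25.

TS falls by 72.25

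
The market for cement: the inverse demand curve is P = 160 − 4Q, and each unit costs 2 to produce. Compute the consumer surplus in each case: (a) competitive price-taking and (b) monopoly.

Competition: CS = 3120.5; Monopoly: CS = 780.125

Under competition P = MC = 2, so Q = (160 − 2)/4 = 39.5.
CS = ½·(160 − 2)·39.5 = 3120.5.
The monopolist equates marginal revenue to marginal cost: 160 − 8Q = 2, so Q = 19.75. From demand, P = 81.
CS = ½·(160 − 81)·19.75 = 780.125.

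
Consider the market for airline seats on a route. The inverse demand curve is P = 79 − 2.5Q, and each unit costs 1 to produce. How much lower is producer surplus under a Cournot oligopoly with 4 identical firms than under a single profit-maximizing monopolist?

A monopolist chooses Q where MR = MC. MR = 79 − 5Q; setting this equal to 1 gives Q = 15.6 and P = 40.
PS = (40 − 1)·15.6 = 608.4.
Cournot with 4 identical firms: the symmetric best-response condition is 79 − 12.5q = 1. Each firm produces q = 6.24, total output Q = 24.96, price P = 16.6.
PS = (16.6 − 1)·24.96 = 389.376.
Change in producer surplus: 389.376 − 608.4 = −219.024.

Producer surplus falls by 219.024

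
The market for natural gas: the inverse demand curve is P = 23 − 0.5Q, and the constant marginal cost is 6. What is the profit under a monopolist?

Profit = 144.5

The monopolist equates marginal revenue to marginal cost: 23 − Q = 6, so Q = 17. From demand, P = 14.5.
Profit = (14.5 − 6)·17 = 144.5.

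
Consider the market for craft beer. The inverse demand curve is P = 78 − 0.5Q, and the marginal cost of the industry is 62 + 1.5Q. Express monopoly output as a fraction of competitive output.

Q_m/Q_c = 0.8

Monopoly sets MR = MC: 78 − Q = 62 + 1.5Q ⇒ Q = 6.4, P = 78 − 0.5·6.4 = 74.8.
Under competition P = MC: 78 − 0.5Q = 62 + 1.5Q ⇒ Q = 8, P = 74.
Ratio Q_m/Q_c = 6.4/8 = 0.8.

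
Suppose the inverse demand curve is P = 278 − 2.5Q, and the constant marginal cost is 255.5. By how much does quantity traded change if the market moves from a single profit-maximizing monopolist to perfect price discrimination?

Q rises by 4.5

The monopolist equates marginal revenue to marginal cost: 278 − 5Q = 255.5, so Q = 4.5. From demand, P = 266.75.
With perfect price discrimination, output is the efficient level Q = 9 (where demand meets MC), but every buyer pays their willingness to pay: CS = 0 and PS = total surplus.
Change in quantity traded: 9 − 4.5 = 4.5.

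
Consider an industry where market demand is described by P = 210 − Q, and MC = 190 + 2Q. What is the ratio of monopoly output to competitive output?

A monopolist chooses Q where MR = MC. MR = 210 − 2Q; setting this equal to 190 + 2Q gives Q = 5 and P = 205.
Competitive equilibrium sets price equal to marginal cost: 210 − Q = 190 + 2Q, so Q = 20/3 and P = 610/3.
Ratio Q_m/Q_c = 5/(20/3) = 0.75.

Q_m/Q_c = 0.75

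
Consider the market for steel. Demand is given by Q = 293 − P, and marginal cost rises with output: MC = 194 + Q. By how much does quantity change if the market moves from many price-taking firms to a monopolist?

Inverting demand: P = 293 − Q.
Competitive equilibrium sets price equal to marginal cost: 293 − Q = 194 + Q, so Q = 49.5 and P = 243.5.
Monopoly sets MR = MC: 293 − 2Q = 194 + Q ⇒ Q = 33, P = 293 − 33 = 260.
Change in quantity: 33 − 49.5 = −16.5.

Quantity falls by 16.5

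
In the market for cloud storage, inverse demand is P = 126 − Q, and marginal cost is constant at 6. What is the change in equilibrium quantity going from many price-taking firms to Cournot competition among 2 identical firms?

Equilibrium quantity falls by 40

Under competition P = MC = 6, so Q = (126 − 6)/1 = 120.
In a 2-firm Cournot equilibrium, symmetry and the first-order condition give q = (126 − 6)/(3) = 40. So Q = 80 and P = 46.
Change in equilibrium quantity: 80 − 120 = −40.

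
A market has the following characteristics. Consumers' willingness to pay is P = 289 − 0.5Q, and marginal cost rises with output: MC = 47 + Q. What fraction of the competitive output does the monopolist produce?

A monopolist chooses Q where MR = MC. MR = 289 − Q; setting this equal to 47 + Q gives Q = 121 and P = 228.5.
Competitive equilibrium sets price equal to marginal cost: 289 − 0.5Q = 47 + Q, so Q = 484/3 and P = 625/3.
Ratio Q_m/Q_c = 121/(484/3) = 0.75.

Q_m/Q_c = 0.75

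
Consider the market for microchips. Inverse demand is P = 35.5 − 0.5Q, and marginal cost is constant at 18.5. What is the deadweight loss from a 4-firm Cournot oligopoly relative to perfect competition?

DWL = 11.56

Competitive firms price at marginal cost: P = 18.5, giving Q = 34.
In a 4-firm Cournot equilibrium, symmetry and the first-order condition give q = (35.5 − 18.5)/(2.5) = 6.8. So Q = 27.2 and P = 21.9.
DWL is the triangle between Q = 27.2 and Q = 34: ½·(34 − 27.2)·(21.9 − 18.5) = 11.56.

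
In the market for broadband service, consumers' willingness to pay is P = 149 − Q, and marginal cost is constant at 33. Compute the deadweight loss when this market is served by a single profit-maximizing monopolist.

Competitive firms price at marginal cost: P = 33, giving Q = 116.
A monopolist chooses Q where MR = MC. MR = 149 − 2Q; setting this equal to 33 gives Q = 58 and P = 91.
DWL is the triangle between Q = 58 and Q = 116: ½·(116 − 58)·(91 − 33) = 1682.

DWL = 1682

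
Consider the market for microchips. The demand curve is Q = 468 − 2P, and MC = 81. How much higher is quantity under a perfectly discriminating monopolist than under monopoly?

Q rises by 153

Inverting demand: P = 234 − 0.5Q.
Monopoly sets MR = MC: 234 − Q = 81 ⇒ Q = 153, P = 234 − 0.5·153 = 157.5.
Under first-degree price discrimination the firm charges each unit its demand price and produces up to where P = MC, i.e. Q = 306. Consumer surplus is zero; producer surplus equals total surplus.
Change in quantity: 306 − 153 = 153.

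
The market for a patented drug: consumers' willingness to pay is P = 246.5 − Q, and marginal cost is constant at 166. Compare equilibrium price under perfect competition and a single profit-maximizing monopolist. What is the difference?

Equilibrium price rises by 40.25

Under competition P = MC = 166, so Q = (246.5 − 166)/1 = 80.5.
The monopolist equates marginal revenue to marginal cost: 246.5 − 2Q = 166, so Q = 40.25. From demand, P = 206.25.
Change in equilibrium price: 206.25 − 166 = 40.25.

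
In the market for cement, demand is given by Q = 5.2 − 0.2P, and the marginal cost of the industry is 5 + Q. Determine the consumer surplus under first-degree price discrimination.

CS = 0

Inverting demand: P = 26 − 5Q.
A perfectly discriminating monopolist sells every unit with P(Q) ≥ MC(Q), so output equals the competitive quantity Q = 3.5. Each buyer pays their reservation price, so CS = 0 and the firm captures all surplus.
CS = 0.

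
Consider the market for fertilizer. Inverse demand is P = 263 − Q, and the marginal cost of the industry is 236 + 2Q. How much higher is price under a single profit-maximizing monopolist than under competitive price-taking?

Competitive equilibrium sets price equal to marginal cost: 263 − Q = 236 + 2Q, so Q = 9 and P = 254.
Monopoly sets MR = MC: 263 − 2Q = 236 + 2Q ⇒ Q = 6.75, P = 263 − 6.75 = 256.25.
Change in price: 256.25 − 254 = 2.25.

P rises by 2.25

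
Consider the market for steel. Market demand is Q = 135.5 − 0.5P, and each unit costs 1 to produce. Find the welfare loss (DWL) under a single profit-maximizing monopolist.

Inverting demand: P = 271 − 2Q.
Competitive firms price at marginal cost: P = 1, giving Q = 135.
Monopoly sets MR = MC: 271 − 4Q = 1 ⇒ Q = 67.5, P = 271 − 2·67.5 = 136.
DWL is the triangle between Q = 67.5 and Q = 135: ½·(135 − 67.5)·(136 − 1) = 4556.25.

DWL = 4556.25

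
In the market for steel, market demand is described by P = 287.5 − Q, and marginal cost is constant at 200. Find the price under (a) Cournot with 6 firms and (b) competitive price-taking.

With 6 symmetric Cournot firms, each firm's FOC gives 287.5 − 7q = 200, so q = 12.5, Q = 6·12.5 = 75, and P = 212.5.
Under competition P = MC = 200, so Q = (287.5 − 200)/1 = 87.5.

Cournot: P = 212.5; Competition: P = 200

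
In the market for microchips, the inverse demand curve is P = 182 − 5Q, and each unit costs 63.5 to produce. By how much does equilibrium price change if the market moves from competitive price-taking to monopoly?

Under competition P = MC = 63.5, so Q = (182 − 63.5)/5 = 23.7.
The monopolist equates marginal revenue to marginal cost: 182 − 10Q = 63.5, so Q = 11.85. From demand, P = 122.75.
Change in equilibrium price: 122.75 − 63.5 = 59.25.

Equilibrium price rises by 59.25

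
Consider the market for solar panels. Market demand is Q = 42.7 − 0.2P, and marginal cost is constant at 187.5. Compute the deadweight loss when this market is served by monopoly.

Inverting demand: P = 213.5 − 5Q.
Perfect competition: P = MC = 187.5, so 213.5 − 5Q = 187.5 and Q = 5.2.
The monopolist equates marginal revenue to marginal cost: 213.5 − 10Q = 187.5, so Q = 2.6. From demand, P = 200.5.
DWL is the triangle between Q = 2.6 and Q = 5.2: ½·(5.2 − 2.6)·(200.5 − 187.5) = 16.9.

DWL = 16.9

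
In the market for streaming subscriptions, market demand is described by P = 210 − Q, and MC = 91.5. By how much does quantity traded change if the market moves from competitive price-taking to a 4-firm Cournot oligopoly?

Perfect competition: P = MC = 91.5, so 210 − Q = 91.5 and Q = 118.5.
In a 4-firm Cournot equilibrium, symmetry and the first-order condition give q = (210 − 91.5)/(5) = 23.7. So Q = 94.8 and P = 115.2.
Change in quantity traded: 94.8 − 118.5 = −23.7.

Q falls by 23.7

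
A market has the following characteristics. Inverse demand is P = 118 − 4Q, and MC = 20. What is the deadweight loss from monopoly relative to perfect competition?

DWL = 300.125

Under competition P = MC = 20, so Q = (118 − 20)/4 = 24.5.
A monopolist chooses Q where MR = MC. MR = 118 − 8Q; setting this equal to 20 gives Q = 12.25 and P = 69.
DWL is the triangle between Q = 12.25 and Q = 24.5: ½·(24.5 − 12.25)·(69 − 20) = 300.125.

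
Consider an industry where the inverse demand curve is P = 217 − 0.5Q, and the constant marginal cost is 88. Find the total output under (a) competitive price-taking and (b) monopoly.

Under competition P = MC = 88, so Q = (217 − 88)/0.5 = 258.
Monopoly sets MR = MC: 217 − Q = 88 ⇒ Q = 129, P = 217 − 0.5·129 = 152.5.

Competition: Q = 258; Monopoly: Q = 129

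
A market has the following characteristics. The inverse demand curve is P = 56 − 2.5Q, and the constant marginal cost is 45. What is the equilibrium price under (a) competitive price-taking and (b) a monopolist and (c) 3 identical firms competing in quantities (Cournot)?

Competitive firms price at marginal cost: P = 45, giving Q = 4.4.
The monopolist equates marginal revenue to marginal cost: 56 − 5Q = 45, so Q = 2.2. From demand, P = 50.5.
With 3 symmetric Cournot firms, each firm's FOC gives 56 − 10q = 45, so q = 1.1, Q = 3·1.1 = 3.3, and P = 47.75.

Competition: P = 45; Monopoly: P = 50.5; Cournot: P = 47.75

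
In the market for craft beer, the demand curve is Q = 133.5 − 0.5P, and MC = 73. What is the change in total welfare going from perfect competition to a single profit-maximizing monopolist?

TS falls by 2352.25

Inverting demand: P = 267 − 2Q.
Under competition P = MC = 73, so Q = (267 − 73)/2 = 97.
CS = ½·(267 − 73)·97 = 9409; PS = (73 − 73)·97 = 0; TS = 9409.
The monopolist equates marginal revenue to marginal cost: 267 − 4Q = 73, so Q = 48.5. From demand, P = 170.
CS = ½·(267 − 170)·48.5 = 2352.25; PS = (170 − 73)·48.5 = 4704.5; TS = 7056.75.
Change in total welfare: 7056.75 − 9409 = −2352.25.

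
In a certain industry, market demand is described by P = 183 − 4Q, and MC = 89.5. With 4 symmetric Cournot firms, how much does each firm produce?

With 4 symmetric Cournot firms, each firm's FOC gives 183 − 20q = 89.5, so q = 4.675, Q = 4·4.675 = 18.7, and P = 108.2.

q_i = 4.675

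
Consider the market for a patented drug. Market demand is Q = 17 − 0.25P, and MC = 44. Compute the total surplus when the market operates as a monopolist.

Inverting demand: P = 68 − 4Q.
Monopoly sets MR = MC: 68 − 8Q = 44 ⇒ Q = 3, P = 68 − 4·3 = 56.
CS = ½·(68 − 56)·3 = 18; PS = (56 − 44)·3 = 36; TS = 54.

TS = 54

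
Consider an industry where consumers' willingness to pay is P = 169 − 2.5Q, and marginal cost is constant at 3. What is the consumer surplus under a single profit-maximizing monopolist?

Monopoly sets MR = MC: 169 − 5Q = 3 ⇒ Q = 33.2, P = 169 − 2.5·33.2 = 86.
CS = ½·(169 − 86)·33.2 = 1377.8.

CS = 1377.8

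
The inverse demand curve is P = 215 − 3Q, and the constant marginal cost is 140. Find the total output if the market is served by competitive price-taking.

Q = 25

Under competition P = MC = 140, so Q = (215 − 140)/3 = 25.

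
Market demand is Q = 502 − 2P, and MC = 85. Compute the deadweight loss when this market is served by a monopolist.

DWL = 6889

Inverting demand: P = 251 − 0.5Q.
Perfect competition: P = MC = 85, so 251 − 0.5Q = 85 and Q = 332.
Monopoly sets MR = MC: 251 − Q = 85 ⇒ Q = 166, P = 251 − 0.5·166 = 168.
DWL is the triangle between Q = 166 and Q = 332: ½·(332 − 166)·(168 − 85) = 6889.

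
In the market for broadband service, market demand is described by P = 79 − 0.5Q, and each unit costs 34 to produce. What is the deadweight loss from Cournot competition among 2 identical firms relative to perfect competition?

Competitive firms price at marginal cost: P = 34, giving Q = 90.
With 2 symmetric Cournot firms, each firm's FOC gives 79 − 1.5q = 34, so q = 30, Q = 2·30 = 60, and P = 49.
DWL is the triangle between Q = 60 and Q = 90: ½·(90 − 60)·(49 − 34) = 225.

DWL = 225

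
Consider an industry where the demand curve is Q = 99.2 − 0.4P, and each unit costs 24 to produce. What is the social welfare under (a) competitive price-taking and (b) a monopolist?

Inverting demand: P = 248 − 2.5Q.
Competitive firms price at marginal cost: P = 24, giving Q = 89.6.
CS = ½·(248 − 24)·89.6 = 10035.2; PS = (24 − 24)·89.6 = 0; TS = 10035.2.
A monopolist chooses Q where MR = MC. MR = 248 − 5Q; setting this equal to 24 gives Q = 44.8 and P = 136.
CS = ½·(248 − 136)·44.8 = 2508.8; PS = (136 − 24)·44.8 = 5017.6; TS = 7526.4.

Competition: TS = 10035.2; Monopoly: TS = 7526.4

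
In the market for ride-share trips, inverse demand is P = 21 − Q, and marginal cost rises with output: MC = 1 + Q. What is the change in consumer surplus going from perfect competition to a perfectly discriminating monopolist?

Consumer surplus falls by 50

Competitive equilibrium sets price equal to marginal cost: 21 − Q = 1 + Q, so Q = 10 and P = 11.
CS = ½·(21 − 11)·10 = 50.
A perfectly discriminating monopolist sells every unit with P(Q) ≥ MC(Q), so output equals the competitive quantity Q = 10. Each buyer pays their reservation price, so CS = 0 and the firm captures all surplus.
CS = 0.
Change in consumer surplus: 0 − 50 = −50.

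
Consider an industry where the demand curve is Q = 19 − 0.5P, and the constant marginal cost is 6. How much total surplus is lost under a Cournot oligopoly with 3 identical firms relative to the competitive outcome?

DWL = 16

Inverting demand: P = 38 − 2Q.
Under competition P = MC = 6, so Q = (38 − 6)/2 = 16.
Cournot with 3 identical firms: the symmetric best-response condition is 38 − 8q = 6. Each firm produces q = 4, total output Q = 12, price P = 14.
DWL is the triangle between Q = 12 and Q = 16: ½·(16 − 12)·(14 − 6) = 16.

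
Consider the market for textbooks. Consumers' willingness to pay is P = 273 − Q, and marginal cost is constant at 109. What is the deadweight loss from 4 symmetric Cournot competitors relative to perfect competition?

Perfect competition: P = MC = 109, so 273 − Q = 109 and Q = 164.
With 4 symmetric Cournot firms, each firm's FOC gives 273 − 5q = 109, so q = 32.8, Q = 4·32.8 = 131.2, and P = 141.8.
DWL is the triangle between Q = 131.2 and Q = 164: ½·(164 − 131.2)·(141.8 − 109) = 537.92.

DWL = 537.92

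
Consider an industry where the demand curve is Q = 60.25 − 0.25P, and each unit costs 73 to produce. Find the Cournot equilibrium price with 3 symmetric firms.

P = 115

Inverting demand: P = 241 − 4Q.
With 3 symmetric Cournot firms, each firm's FOC gives 241 − 16q = 73, so q = 10.5, Q = 3·10.5 = 31.5, and P = 115.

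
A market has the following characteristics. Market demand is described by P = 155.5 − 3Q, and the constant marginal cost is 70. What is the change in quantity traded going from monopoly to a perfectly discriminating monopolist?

Q rises by 14.25

The monopolist equates marginal revenue to marginal cost: 155.5 − 6Q = 70, so Q = 14.25. From demand, P = 112.75.
A perfectly discriminating monopolist sells every unit with P(Q) ≥ MC(Q), so output equals the competitive quantity Q = 28.5. Each buyer pays their reservation price, so CS = 0 and the firm captures all surplus.
Change in quantity traded: 28.5 − 14.25 = 14.25.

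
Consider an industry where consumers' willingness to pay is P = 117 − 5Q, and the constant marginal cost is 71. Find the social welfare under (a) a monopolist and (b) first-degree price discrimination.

A monopolist chooses Q where MR = MC. MR = 117 − 10Q; setting this equal to 71 gives Q = 4.6 and P = 94.
CS = ½·(117 − 94)·4.6 = 52.9; PS = (94 − 71)·4.6 = 105.8; TS = 158.7.
Under first-degree price discrimination the firm charges each unit its demand price and produces up to where P = MC, i.e. Q = 9.2. Consumer surplus is zero; producer surplus equals total surplus.
TS = 211.6 (equal to competitive TS).

Monopoly: TS = 158.7; Perfect PD: TS = 211.6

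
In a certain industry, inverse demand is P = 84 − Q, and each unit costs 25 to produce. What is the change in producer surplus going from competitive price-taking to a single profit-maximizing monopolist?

PS rises by 870.25

Competitive firms price at marginal cost: P = 25, giving Q = 59.
PS = (25 − 25)·59 = 0.
Monopoly sets MR = MC: 84 − 2Q = 25 ⇒ Q = 29.5, P = 84 − 29.5 = 54.5.
PS = (54.5 − 25)·29.5 = 870.25.
Change in producer surplus: 870.25 − 0 = 870.25.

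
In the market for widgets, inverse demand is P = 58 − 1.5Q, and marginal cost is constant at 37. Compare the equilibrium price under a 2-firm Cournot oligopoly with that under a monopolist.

Cournot: P = 44; Monopoly: P = 47.5

In a 2-firm Cournot equilibrium, symmetry and the first-order condition give q = (58 − 37)/(4.5) = 14/3. So Q = 28/3 and P = 44.
A monopolist chooses Q where MR = MC. MR = 58 − 3Q; setting this equal to 37 gives Q = 7 and P = 47.5.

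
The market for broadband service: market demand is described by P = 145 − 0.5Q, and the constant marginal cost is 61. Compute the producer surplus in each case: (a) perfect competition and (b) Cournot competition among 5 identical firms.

Competition: PS = 0; Cournot: PS = 1960

Perfect competition: P = MC = 61, so 145 − 0.5Q = 61 and Q = 168.
PS = (61 − 61)·168 = 0.
In a 5-firm Cournot equilibrium, symmetry and the first-order condition give q = (145 − 61)/(3) = 28. So Q = 140 and P = 75.
PS = (75 − 61)·140 = 1960.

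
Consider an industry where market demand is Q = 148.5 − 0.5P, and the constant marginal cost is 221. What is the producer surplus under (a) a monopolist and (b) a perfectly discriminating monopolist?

Inverting demand: P = 297 − 2Q.
The monopolist equates marginal revenue to marginal cost: 297 − 4Q = 221, so Q = 19. From demand, P = 259.
PS = (259 − 221)·19 = 722.
A perfectly discriminating monopolist sells every unit with P(Q) ≥ MC(Q), so output equals the competitive quantity Q = 38. Each buyer pays their reservation price, so CS = 0 and the firm captures all surplus.
PS = ½·(297 − 221)·38 = 1444.

Monopoly: PS = 722; Perfect PD: PS = 1444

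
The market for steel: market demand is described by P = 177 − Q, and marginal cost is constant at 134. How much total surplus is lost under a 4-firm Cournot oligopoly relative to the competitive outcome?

DWL = 36.98

Perfect competition: P = MC = 134, so 177 − Q = 134 and Q = 43.
With 4 symmetric Cournot firms, each firm's FOC gives 177 − 5q = 134, so q = 8.6, Q = 4·8.6 = 34.4, and P = 142.6.
DWL is the triangle between Q = 34.4 and Q = 43: ½·(43 − 34.4)·(142.6 − 134) = 36.98.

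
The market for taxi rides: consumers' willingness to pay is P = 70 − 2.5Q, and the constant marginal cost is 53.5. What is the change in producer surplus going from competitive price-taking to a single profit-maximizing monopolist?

PS rises by 27.225

Competitive firms price at marginal cost: P = 53.5, giving Q = 6.6.
PS = (53.5 − 53.5)·6.6 = 0.
A monopolist chooses Q where MR = MC. MR = 70 − 5Q; setting this equal to 53.5 gives Q = 3.3 and P = 61.75.
PS = (61.75 − 53.5)·3.3 = 27.225.
Change in producer surplus: 27.225 − 0 = 27.225.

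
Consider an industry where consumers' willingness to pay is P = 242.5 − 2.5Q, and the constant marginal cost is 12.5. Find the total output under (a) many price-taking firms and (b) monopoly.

Competition: Q = 92; Monopoly: Q = 46

Under competition P = MC = 12.5, so Q = (242.5 − 12.5)/2.5 = 92.
Monopoly sets MR = MC: 242.5 − 5Q = 12.5 ⇒ Q = 46, P = 242.5 − 2.5·46 = 127.5.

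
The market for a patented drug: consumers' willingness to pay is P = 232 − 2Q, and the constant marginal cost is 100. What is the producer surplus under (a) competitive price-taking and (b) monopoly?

Under competition P = MC = 100, so Q = (232 − 100)/2 = 66.
PS = (100 − 100)·66 = 0.
A monopolist chooses Q where MR = MC. MR = 232 − 4Q; setting this equal to 100 gives Q = 33 and P = 166.
PS = (166 − 100)·33 = 2178.

Competition: PS = 0; Monopoly: PS = 2178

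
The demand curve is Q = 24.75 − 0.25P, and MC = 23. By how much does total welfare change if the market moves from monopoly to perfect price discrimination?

TS rises by 180.5

Inverting demand: P = 99 − 4Q.
The monopolist equates marginal revenue to marginal cost: 99 − 8Q = 23, so Q = 9.5. From demand, P = 61.
CS = ½·(99 − 61)·9.5 = 180.5; PS = (61 − 23)·9.5 = 361; TS = 541.5.
A perfectly discriminating monopolist sells every unit with P(Q) ≥ MC(Q), so output equals the competitive quantity Q = 19. Each buyer pays their reservation price, so CS = 0 and the firm captures all surplus.
TS = 722 (equal to competitive TS).
Change in total welfare: 722 − 541.5 = 180.5.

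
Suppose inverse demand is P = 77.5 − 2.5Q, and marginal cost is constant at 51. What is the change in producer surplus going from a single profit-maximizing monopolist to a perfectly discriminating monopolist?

A monopolist chooses Q where MR = MC. MR = 77.5 − 5Q; setting this equal to 51 gives Q = 5.3 and P = 64.25.
PS = (64.25 − 51)·5.3 = 70.225.
Under first-degree price discrimination the firm charges each unit its demand price and produces up to where P = MC, i.e. Q = 10.6. Consumer surplus is zero; producer surplus equals total surplus.
PS = ½·(77.5 − 51)·10.6 = 140.45.
Change in producer surplus: 140.45 − 70.225 = 70.225.

Producer surplus rises by 70.225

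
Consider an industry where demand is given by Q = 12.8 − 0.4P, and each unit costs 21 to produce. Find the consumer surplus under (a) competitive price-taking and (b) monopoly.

Competition: CS = 24.2; Monopoly: CS = 6.05

Inverting demand: P = 32 − 2.5Q.
Perfect competition: P = MC = 21, so 32 − 2.5Q = 21 and Q = 4.4.
CS = ½·(32 − 21)·4.4 = 24.2.
A monopolist chooses Q where MR = MC. MR = 32 − 5Q; setting this equal to 21 gives Q = 2.2 and P = 26.5.
CS = ½·(32 − 26.5)·2.2 = 6.05.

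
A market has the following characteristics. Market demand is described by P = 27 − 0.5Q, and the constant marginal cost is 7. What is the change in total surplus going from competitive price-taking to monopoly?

Perfect competition: P = MC = 7, so 27 − 0.5Q = 7 and Q = 40.
CS = ½·(27 − 7)·40 = 400; PS = (7 − 7)·40 = 0; TS = 400.
The monopolist equates marginal revenue to marginal cost: 27 − Q = 7, so Q = 20. From demand, P = 17.
CS = ½·(27 − 17)·20 = 100; PS = (17 − 7)·20 = 200; TS = 300.
Change in total surplus: 300 − 400 = −100.

Total surplus falls by 100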